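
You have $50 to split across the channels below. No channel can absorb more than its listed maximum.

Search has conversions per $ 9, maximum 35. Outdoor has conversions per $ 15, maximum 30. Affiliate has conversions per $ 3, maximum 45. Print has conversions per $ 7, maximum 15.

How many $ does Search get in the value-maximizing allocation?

Highest conversions per $ first: Outdoor 15 > Search 9 > Print 7 > Affiliate 3.
Give Outdoor 30 to hit its cap of 30 — 20 left.
Search: +20 (room for 35) → 20. Pool exhausted.

20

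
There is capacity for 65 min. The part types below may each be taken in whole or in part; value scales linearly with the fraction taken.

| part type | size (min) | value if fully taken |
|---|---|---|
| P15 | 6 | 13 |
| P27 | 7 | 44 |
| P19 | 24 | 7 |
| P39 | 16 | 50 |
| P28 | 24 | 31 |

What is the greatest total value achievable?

141.5

Sort by value density: P27 44/7≈6.29, P39 50/16≈3.12, P15 13/6≈2.17, P28 31/24≈1.29, P19 7/24≈0.292.
Take all of P27 (7 min, value 44) ; 58 min left.
P39: take in full, 16 min for value 50 ; 42 left.
All 6 min of P15 fit (value 13) ; 36 remain.
All 24 min of P28 fit (value 31) ; 12 remain.
Only 12 min remain; take 12/24 of P19 for value 7×12/24 = 3.5.
Total value = 141.5.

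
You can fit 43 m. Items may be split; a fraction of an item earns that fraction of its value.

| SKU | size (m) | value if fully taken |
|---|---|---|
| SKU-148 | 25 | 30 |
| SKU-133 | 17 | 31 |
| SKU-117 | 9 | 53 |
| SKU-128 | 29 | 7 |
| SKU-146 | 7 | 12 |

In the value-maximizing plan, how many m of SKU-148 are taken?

10

Rank by value-to-size ratio: SKU-117 53/9≈5.89, SKU-133 31/17≈1.82, SKU-146 12/7≈1.71, SKU-148 30/25≈1.2, SKU-128 7/29≈0.241.
All 9 m of SKU-117 fit (value 53) → 34 remain.
SKU-133: take in full, 17 m for value 31 → 17 left.
Take all of SKU-146 (7 m, value 12) → 10 m left.
10 m left: a 10/25 share of SKU-148 gives 30×10/25 = 12.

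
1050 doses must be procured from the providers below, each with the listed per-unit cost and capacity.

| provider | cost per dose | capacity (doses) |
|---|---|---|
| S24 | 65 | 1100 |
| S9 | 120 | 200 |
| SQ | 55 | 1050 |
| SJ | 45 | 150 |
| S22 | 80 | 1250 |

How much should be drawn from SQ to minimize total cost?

900

Use providers in increasing cost order.
SJ (45): use full 150 → 900 doses to go.
SQ at 55: take 900 of its 1050 → requirement met.
S24, S22, S9: unused.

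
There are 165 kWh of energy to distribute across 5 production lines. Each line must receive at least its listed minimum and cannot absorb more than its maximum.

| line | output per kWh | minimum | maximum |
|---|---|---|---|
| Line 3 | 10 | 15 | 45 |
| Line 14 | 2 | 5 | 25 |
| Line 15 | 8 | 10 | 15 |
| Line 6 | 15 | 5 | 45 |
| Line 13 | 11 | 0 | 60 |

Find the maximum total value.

1875

Meeting every minimum uses 15+5+10+5+0 = 35 kWh, leaving 130.
Rank by output per kWh: Line 6 15 > Line 13 11 > Line 3 10 > Line 15 8 > Line 14 2.
Line 6: +40 to 45 (cap) ; 90 left.
Line 13: +60 to 60 (cap) ; 30 left.
Line 3: +30 to 45 (cap) ; 0 left.
Total = 10×45 + 2×5 + 8×10 + 15×45 + 11×60 = 1875.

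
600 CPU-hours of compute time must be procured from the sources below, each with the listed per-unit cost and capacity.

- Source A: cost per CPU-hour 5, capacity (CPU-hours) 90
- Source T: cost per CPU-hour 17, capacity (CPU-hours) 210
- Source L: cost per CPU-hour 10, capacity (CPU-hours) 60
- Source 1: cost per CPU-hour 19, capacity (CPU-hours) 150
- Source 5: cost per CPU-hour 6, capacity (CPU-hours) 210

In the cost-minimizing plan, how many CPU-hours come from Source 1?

Cheapest first:
Source A (5): use full 90 ; 510 CPU-hours to go.
Source 5 at 6: take all 210 CPU-hours ; 300 still needed.
Take 60 from Source L at 10 ; need 240 more.
Source T (17): use full 210 ; 30 CPU-hours to go.
Take 30 from Source 1 at 19 to finish.

30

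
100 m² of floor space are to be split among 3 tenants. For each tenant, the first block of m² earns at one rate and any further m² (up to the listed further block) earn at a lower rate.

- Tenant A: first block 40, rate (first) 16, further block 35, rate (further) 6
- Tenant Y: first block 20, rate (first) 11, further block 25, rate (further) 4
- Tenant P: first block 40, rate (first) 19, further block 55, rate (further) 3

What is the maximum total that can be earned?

1620

Order all 6 blocks by rate: Tenant P/T1 19 > Tenant A/T1 16 > Tenant Y/T1 11 > Tenant A/T2 6 > Tenant Y/T2 4 > Tenant P/T2 3.
Tenant P T1 at 19: fill all 40 → 60 left.
Tenant A T1 at 16: fill all 40 → 20 left.
Tenant Y T1 at 11: fill all 20 → 0 left.
Total = 19×40 + 16×40 + 11×20 = 1620.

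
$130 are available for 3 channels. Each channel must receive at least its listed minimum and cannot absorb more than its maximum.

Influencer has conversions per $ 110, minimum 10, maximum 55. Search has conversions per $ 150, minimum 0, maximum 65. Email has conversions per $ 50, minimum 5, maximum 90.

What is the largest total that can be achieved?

Meeting every minimum uses 10+0+5 = 15 $, leaving 115.
Highest conversions per $ first: Search 150 > Influencer 110 > Email 50.
Search: +65 to 65 (cap) — 50 left.
Influencer: +45 to 55 (cap) — 5 left.
Only 5 left; Email takes them to reach 10.
Total = 110×55 + 150×65 + 50×10 = 16300.

16300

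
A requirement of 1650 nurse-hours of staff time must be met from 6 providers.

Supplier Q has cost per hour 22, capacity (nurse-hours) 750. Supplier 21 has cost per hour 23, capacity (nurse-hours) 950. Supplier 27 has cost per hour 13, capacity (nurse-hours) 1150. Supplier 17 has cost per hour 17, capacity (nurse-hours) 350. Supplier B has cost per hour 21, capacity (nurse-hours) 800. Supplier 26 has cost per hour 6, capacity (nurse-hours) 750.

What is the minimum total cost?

16200

Use providers in increasing cost order.
Supplier 26 at 6: take all 750 nurse-hours → 900 still needed.
Take 900 from Supplier 27 at 13 to finish.
Supplier 17, Supplier B, Supplier Q, Supplier 21: unused.
Cost = 750×6 + 900×13 = 16200.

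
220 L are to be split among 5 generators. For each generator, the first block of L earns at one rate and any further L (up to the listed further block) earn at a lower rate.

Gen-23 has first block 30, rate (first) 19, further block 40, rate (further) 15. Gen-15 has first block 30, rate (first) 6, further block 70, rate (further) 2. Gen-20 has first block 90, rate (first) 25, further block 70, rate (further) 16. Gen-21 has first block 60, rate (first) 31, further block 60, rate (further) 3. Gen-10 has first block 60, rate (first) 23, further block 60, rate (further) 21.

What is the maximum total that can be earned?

Order all 10 blocks by rate: Gen-21/tier1 31 > Gen-20/tier1 25 > Gen-10/tier1 23 > Gen-10/tier2 21 > Gen-23/tier1 19 > Gen-20/tier2 16 > Gen-23/tier2 15 > Gen-15/tier1 6 > Gen-21/tier2 3 > Gen-15/tier2 2.
Gen-21/tier1 (31): +60 — 160 left.
Fill Gen-20 tier1 block (90 at 25) — 70 left.
Gen-10 tier1 at 23: fill all 60 — 10 left.
Gen-10 tier2 at 21: only 10 left, fill 10.
Total = 31×60 + 25×90 + 23×60 + 21×10 = 5700.

5700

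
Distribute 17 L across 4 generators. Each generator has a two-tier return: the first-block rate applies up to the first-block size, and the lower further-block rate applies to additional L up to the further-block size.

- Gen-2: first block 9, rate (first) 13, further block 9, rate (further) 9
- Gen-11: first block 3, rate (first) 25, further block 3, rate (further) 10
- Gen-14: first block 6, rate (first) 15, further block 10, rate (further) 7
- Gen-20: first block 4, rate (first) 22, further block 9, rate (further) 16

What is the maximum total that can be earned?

Treat each block as its own option and order by rate: Gen-11/first 25 > Gen-20/first 22 > Gen-20/second 16 > Gen-14/first 15 > Gen-2/first 13 > Gen-11/second 10 > Gen-2/second 9 > Gen-14/second 7.
Fill Gen-11 first block (3 at 25) ; 14 left.
Gen-20/first (22): +4 ; 10 left.
Gen-20 second at 16: fill all 9 ; 1 left.
1 remain; put them into Gen-14 first at 15.
Total = 25×3 + 22×4 + 16×9 + 15×1 = 322.

322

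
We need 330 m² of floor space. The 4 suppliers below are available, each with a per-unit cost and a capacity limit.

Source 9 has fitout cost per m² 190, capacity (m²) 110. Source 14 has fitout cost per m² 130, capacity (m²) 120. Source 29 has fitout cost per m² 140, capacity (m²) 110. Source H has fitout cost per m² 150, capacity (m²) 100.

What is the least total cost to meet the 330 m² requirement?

46000

Cheapest first:
Source 14 (130): use full 120 ; 210 m² to go.
Source 29 at 140: take all 110 m² ; 100 still needed.
Source H at 150: take all 100 m² ; 0 still needed.
Source 9: unused.
Cost = 120×130 + 110×140 + 100×150 = 46000.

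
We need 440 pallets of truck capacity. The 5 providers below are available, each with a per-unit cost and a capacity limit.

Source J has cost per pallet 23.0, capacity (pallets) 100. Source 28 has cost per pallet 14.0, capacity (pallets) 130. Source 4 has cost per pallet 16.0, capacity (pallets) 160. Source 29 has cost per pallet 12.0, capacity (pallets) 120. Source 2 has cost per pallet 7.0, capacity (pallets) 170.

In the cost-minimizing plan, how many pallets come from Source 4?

Use providers in increasing cost order.
Source 2 (7.0): use full 170 → 270 pallets to go.
Source 29 (12.0): use full 120 → 150 pallets to go.
Source 28 at 14.0: take all 130 pallets → 20 still needed.
Source 4 at 16.0: take 20 of its 160 → requirement met.
Source J: unused.

20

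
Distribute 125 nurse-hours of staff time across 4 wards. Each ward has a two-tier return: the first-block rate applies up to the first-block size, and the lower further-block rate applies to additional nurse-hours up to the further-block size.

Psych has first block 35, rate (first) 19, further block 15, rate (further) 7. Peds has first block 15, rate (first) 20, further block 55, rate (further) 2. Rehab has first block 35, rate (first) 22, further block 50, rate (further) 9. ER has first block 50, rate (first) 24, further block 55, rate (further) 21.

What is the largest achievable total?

Rank every tier by rate: ER/T1 24 > Rehab/T1 22 > ER/T2 21 > Peds/T1 20 > Psych/T1 19 > Rehab/T2 9 > Psych/T2 7 > Peds/T2 2.
ER T1 at 24: fill all 50 — 75 left.
Rehab T1 at 22: fill all 35 — 40 left.
ER T2 at 21: only 40 left, fill 40.
Total = 24×50 + 22×35 + 21×40 = 2810.

2810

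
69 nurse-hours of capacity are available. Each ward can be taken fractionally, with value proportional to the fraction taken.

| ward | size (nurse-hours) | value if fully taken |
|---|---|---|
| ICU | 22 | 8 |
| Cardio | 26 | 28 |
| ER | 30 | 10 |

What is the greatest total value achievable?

Best value per unit of size first: Cardio 28/26≈1.08, ICU 8/22≈0.364, ER 10/30≈0.333.
Take all of Cardio (26 nurse-hours, value 28) → 43 nurse-hours left.
Take all of ICU (22 nurse-hours, value 8) → 21 nurse-hours left.
Only 21 nurse-hours remain; take 21/30 of ER for value 10×21/30 = 7.
Total value = 43.

43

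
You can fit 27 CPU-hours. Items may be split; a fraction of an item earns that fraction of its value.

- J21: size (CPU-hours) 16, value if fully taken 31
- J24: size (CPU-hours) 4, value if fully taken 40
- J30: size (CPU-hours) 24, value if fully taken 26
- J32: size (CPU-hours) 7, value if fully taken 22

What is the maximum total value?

Rank by value-to-size ratio: J24 40/4≈10, J32 22/7≈3.14, J21 31/16≈1.94, J30 26/24≈1.08.
Take all of J24 (4 CPU-hours, value 40) ; 23 CPU-hours left.
J32: take in full, 7 CPU-hours for value 22 ; 16 left.
Take all of J21 (16 CPU-hours, value 31) ; 0 CPU-hours left.
Total value = 93.

93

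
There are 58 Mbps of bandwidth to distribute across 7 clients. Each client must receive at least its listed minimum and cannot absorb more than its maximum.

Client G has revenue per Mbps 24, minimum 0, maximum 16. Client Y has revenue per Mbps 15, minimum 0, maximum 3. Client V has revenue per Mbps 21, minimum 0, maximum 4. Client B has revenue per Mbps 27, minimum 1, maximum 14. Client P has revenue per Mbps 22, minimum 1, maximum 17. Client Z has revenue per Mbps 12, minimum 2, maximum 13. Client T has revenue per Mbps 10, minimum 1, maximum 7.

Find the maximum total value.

Meeting every minimum uses 0+0+0+1+1+2+1 = 5 Mbps, leaving 53.
Highest revenue per Mbps first: Client B 27 > Client G 24 > Client P 22 > Client V 21 > Client Y 15 > Client Z 12 > Client T 10.
Client B: +13 to 14 (cap) — 40 left.
Give Client G 16 more to hit its cap of 16 — 24 left.
Give Client P 16 more to hit its cap of 17 — 8 left.
Client V: +4 to 4 (cap) — 4 left.
Client Y takes 3 more to reach its cap of 3 — 1 left.
Only 1 left; Client Z takes them to reach 3.
Total = 24×16 + 15×3 + 21×4 + 27×14 + 22×17 + 12×3 + 10×1 = 1311.

1311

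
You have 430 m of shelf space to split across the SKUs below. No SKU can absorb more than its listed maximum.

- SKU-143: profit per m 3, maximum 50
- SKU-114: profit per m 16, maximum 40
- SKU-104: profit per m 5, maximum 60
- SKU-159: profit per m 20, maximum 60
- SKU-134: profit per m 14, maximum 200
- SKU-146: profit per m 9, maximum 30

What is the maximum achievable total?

5330

Order the SKUs by profit per m: SKU-159 20 > SKU-114 16 > SKU-134 14 > SKU-146 9 > SKU-104 5 > SKU-143 3.
SKU-159: +60 to 60 (cap) ; 370 left.
Give SKU-114 40 to hit its cap of 40 ; 330 left.
SKU-134: +200 to 200 (cap) ; 130 left.
SKU-146 takes 30 to reach its cap of 30 ; 100 left.
SKU-104 takes 60 to reach its cap of 60 ; 40 left.
SKU-143 has room for 50 but only 40 remain, so it gets 40.
Total = 3×40 + 16×40 + 5×60 + 20×60 + 14×200 + 9×30 = 5330.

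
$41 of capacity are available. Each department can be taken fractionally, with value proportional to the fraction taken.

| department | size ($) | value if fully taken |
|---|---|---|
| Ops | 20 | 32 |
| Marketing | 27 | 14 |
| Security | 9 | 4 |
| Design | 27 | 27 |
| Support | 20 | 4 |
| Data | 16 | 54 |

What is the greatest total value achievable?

Rank by value-to-size ratio: Data 54/16≈3.38, Ops 32/20≈1.6, Design 27/27≈1, Marketing 14/27≈0.519, Security 4/9≈0.444, Support 4/20≈0.2.
All 16 $ of Data fit (value 54) — 25 remain.
Take all of Ops (20 $, value 32) — 5 $ left.
Only 5 $ remain; take 5/27 of Design for value 27×5/27 = 5.
Total value = 91.

91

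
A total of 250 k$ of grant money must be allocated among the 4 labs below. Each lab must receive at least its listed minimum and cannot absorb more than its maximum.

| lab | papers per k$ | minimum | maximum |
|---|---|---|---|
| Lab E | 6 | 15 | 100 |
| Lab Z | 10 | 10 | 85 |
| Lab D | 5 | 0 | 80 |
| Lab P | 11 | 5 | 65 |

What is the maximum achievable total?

Meeting every minimum uses 15+10+0+5 = 30 k$, leaving 220.
Order the labs by papers per k$: Lab P 11 > Lab Z 10 > Lab E 6 > Lab D 5.
Give Lab P 60 more to hit its cap of 65 — 160 left.
Lab Z takes 75 more to reach its cap of 85 — 85 left.
Give Lab E 85 more to hit its cap of 100 — 0 left.
Total = 6×100 + 10×85 + 11×65 = 2165.

2165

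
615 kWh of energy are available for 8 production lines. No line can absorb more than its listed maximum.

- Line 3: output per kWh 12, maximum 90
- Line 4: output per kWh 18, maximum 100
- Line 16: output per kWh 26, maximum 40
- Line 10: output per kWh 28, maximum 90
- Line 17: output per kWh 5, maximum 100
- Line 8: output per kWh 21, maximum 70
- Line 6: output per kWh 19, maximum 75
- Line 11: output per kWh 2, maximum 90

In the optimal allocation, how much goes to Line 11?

50

Order the production lines by output per kWh: Line 10 28 > Line 16 26 > Line 8 21 > Line 6 19 > Line 4 18 > Line 3 12 > Line 17 5 > Line 11 2.
Line 10: +90 to 90 (cap) → 525 left.
Line 16 takes 40 to reach its cap of 40 → 485 left.
Give Line 8 70 to hit its cap of 70 → 415 left.
Give Line 6 75 to hit its cap of 75 → 340 left.
Line 4 takes 100 to reach its cap of 100 → 240 left.
Give Line 3 90 to hit its cap of 90 → 150 left.
Line 17 takes 100 to reach its cap of 100 → 50 left.
Line 11 has room for 90 but only 50 remain, so it gets 50.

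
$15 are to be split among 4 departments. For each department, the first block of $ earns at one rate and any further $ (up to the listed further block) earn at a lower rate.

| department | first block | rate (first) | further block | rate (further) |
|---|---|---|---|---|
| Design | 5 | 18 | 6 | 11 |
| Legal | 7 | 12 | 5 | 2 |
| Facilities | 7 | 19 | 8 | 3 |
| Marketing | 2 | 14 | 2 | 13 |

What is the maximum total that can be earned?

Order all 8 blocks by rate: Facilities/first 19 > Design/first 18 > Marketing/first 14 > Marketing/second 13 > Legal/first 12 > Design/second 11 > Facilities/second 3 > Legal/second 2.
Facilities/first (19): +7 → 8 left.
Fill Design first block (5 at 18) → 3 left.
Marketing/first (14): +2 → 1 left.
1 remain; put them into Marketing second at 13.
Total = 19×7 + 18×5 + 14×2 + 13×1 = 264.

264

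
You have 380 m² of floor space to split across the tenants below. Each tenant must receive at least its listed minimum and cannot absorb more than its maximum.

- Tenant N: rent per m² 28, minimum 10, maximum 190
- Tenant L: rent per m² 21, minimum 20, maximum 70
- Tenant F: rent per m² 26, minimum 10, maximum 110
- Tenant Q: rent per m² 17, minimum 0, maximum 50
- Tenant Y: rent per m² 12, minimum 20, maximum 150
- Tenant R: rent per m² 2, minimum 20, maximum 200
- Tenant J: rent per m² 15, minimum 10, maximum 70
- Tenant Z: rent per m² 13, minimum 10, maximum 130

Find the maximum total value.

Meeting every minimum uses 10+20+10+0+20+20+10+10 = 100 m², leaving 280.
Order the tenants by rent per m²: Tenant N 28 > Tenant F 26 > Tenant L 21 > Tenant Q 17 > Tenant J 15 > Tenant Z 13 > Tenant Y 12 > Tenant R 2.
Tenant N: +180 to 190 (cap) ; 100 left.
Tenant F takes 100 more to reach its cap of 110 ; 0 left.
Total = 28×190 + 21×20 + 26×110 + 12×20 + 2×20 + 15×10 + 13×10 = 9160.

9160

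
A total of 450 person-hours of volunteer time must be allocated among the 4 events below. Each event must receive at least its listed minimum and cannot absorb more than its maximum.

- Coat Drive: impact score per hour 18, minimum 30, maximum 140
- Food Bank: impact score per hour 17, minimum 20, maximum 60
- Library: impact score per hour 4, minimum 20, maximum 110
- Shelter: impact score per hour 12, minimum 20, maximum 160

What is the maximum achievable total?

Meeting every minimum uses 30+20+20+20 = 90 person-hours, leaving 360.
Order the events by impact score per hour: Coat Drive 18 > Food Bank 17 > Shelter 12 > Library 4.
Give Coat Drive 110 more to hit its cap of 140 — 250 left.
Food Bank takes 40 more to reach its cap of 60 — 210 left.
Shelter: +140 to 160 (cap) — 70 left.
Library has room for 90 more but only 70 remain, so it gets 90.
Total = 18×140 + 17×60 + 4×90 + 12×160 = 5820.

5820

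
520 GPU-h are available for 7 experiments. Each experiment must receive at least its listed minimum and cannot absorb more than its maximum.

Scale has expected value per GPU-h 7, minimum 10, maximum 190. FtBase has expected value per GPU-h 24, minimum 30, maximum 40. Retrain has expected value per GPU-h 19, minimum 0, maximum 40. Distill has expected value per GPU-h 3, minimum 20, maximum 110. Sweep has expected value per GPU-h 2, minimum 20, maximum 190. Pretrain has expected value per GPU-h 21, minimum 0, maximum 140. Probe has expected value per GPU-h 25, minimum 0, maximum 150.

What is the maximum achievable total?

Meeting every minimum uses 10+30+0+20+20+0+0 = 80 GPU-h, leaving 440.
Order the experiments by expected value per GPU-h: Probe 25 > FtBase 24 > Pretrain 21 > Retrain 19 > Scale 7 > Distill 3 > Sweep 2.
Give Probe 150 more to hit its cap of 150 ; 290 left.
FtBase: +10 to 40 (cap) ; 280 left.
Give Pretrain 140 more to hit its cap of 140 ; 140 left.
Give Retrain 40 more to hit its cap of 40 ; 100 left.
Only 100 left; Scale takes them to reach 110.
Total = 7×110 + 24×40 + 19×40 + 3×20 + 2×20 + 21×140 + 25×150 = 9280.

9280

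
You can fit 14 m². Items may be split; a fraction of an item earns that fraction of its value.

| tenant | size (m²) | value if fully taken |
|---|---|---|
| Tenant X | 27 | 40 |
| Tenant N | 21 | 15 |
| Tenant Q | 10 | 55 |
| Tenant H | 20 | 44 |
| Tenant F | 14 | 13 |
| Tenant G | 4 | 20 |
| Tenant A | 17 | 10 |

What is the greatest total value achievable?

Sort by value density: Tenant Q 55/10≈5.5, Tenant G 20/4≈5, Tenant H 44/20≈2.2, Tenant X 40/27≈1.48, Tenant F 13/14≈0.929, Tenant N 15/21≈0.714, Tenant A 10/17≈0.588.
Tenant Q: take in full, 10 m² for value 55 ; 4 left.
Tenant G: take in full, 4 m² for value 20 ; 0 left.
Total value = 75.

75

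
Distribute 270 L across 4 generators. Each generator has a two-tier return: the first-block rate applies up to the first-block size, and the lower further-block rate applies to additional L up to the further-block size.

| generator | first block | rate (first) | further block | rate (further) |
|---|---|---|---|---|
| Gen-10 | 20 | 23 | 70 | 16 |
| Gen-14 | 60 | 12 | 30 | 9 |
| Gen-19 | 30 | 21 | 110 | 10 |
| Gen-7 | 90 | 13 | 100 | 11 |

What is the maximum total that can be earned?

Order all 8 blocks by rate: Gen-10/first 23 > Gen-19/first 21 > Gen-10/second 16 > Gen-7/first 13 > Gen-14/first 12 > Gen-7/second 11 > Gen-19/second 10 > Gen-14/second 9.
Fill Gen-10 first block (20 at 23) — 250 left.
Fill Gen-19 first block (30 at 21) — 220 left.
Gen-10 second at 16: fill all 70 — 150 left.
Gen-7/first (13): +90 — 60 left.
Gen-14/first (12): +60 — 0 left.
Total = 23×20 + 21×30 + 16×70 + 13×90 + 12×60 = 4100.

4100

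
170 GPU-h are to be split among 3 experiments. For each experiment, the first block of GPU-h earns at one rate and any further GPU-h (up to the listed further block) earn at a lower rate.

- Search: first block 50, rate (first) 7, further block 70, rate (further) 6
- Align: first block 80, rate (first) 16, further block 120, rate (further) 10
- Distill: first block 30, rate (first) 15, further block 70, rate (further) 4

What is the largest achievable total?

2330

Order all 6 blocks by rate: Align/first 16 > Distill/first 15 > Align/second 10 > Search/first 7 > Search/second 6 > Distill/second 4.
Fill Align first block (80 at 16) → 90 left.
Distill/first (15): +30 → 60 left.
Align/second: +60 of 120 at 10; pool empty.
Total = 16×80 + 15×30 + 10×60 = 2330.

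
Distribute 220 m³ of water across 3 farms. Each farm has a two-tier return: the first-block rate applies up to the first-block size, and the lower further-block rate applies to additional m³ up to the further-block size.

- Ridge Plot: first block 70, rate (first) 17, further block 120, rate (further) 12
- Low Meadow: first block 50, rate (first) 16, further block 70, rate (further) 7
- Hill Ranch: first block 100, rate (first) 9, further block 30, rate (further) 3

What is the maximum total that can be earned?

Treat each block as its own option and order by rate: Ridge Plot/T1 17 > Low Meadow/T1 16 > Ridge Plot/T2 12 > Hill Ranch/T1 9 > Low Meadow/T2 7 > Hill Ranch/T2 3.
Fill Ridge Plot T1 block (70 at 17) → 150 left.
Low Meadow T1 at 16: fill all 50 → 100 left.
100 remain; put them into Ridge Plot T2 at 12.
Total = 17×70 + 16×50 + 12×100 = 3190.

3190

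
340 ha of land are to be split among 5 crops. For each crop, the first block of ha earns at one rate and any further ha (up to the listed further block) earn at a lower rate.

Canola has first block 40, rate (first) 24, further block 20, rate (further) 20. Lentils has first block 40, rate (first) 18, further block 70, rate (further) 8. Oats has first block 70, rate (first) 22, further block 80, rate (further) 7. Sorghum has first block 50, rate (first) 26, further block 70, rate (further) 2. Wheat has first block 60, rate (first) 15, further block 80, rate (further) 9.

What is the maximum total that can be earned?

Rank every tier by rate: Sorghum/first 26 > Canola/first 24 > Oats/first 22 > Canola/second 20 > Lentils/first 18 > Wheat/first 15 > Wheat/second 9 > Lentils/second 8 > Oats/second 7 > Sorghum/second 2.
Sorghum first at 26: fill all 50 → 290 left.
Canola/first (24): +40 → 250 left.
Fill Oats first block (70 at 22) → 180 left.
Canola/second (20): +20 → 160 left.
Fill Lentils first block (40 at 18) → 120 left.
Wheat/first (15): +60 → 60 left.
60 remain; put them into Wheat second at 9.
Total = 26×50 + 24×40 + 22×70 + 20×20 + 18×40 + 15×60 + 9×60 = 6360.

6360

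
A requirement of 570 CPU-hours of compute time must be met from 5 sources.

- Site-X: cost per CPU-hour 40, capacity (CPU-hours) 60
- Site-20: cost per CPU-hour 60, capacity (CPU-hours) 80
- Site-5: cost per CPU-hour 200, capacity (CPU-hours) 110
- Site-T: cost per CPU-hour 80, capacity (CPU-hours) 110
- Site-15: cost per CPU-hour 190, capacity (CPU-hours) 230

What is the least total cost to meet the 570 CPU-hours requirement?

77700

Cheapest first:
Site-X at 40: take all 60 CPU-hours → 510 still needed.
Site-20 (60): use full 80 → 430 CPU-hours to go.
Site-T (80): use full 110 → 320 CPU-hours to go.
Site-15 at 190: take all 230 CPU-hours → 90 still needed.
Site-5 at 200: take 90 of its 110 → requirement met.
Cost = 60×40 + 80×60 + 110×80 + 230×190 + 90×200 = 77700.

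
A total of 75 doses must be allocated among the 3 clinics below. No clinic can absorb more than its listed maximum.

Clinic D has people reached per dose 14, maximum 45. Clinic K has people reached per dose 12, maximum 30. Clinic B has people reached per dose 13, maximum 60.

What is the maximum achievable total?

1020

Highest people reached per dose first: Clinic D 14 > Clinic B 13 > Clinic K 12.
Clinic D: +45 to 45 (cap) ; 30 left.
Clinic B: +30 (room for 60) → 30. Pool exhausted.
Total = 14×45 + 13×30 = 1020.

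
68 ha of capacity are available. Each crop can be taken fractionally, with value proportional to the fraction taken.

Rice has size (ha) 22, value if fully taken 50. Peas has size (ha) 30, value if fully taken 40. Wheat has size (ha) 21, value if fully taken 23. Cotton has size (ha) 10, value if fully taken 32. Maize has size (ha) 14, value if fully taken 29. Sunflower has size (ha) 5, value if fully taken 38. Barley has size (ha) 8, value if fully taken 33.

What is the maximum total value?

Rank by value-to-size ratio: Sunflower 38/5≈7.6, Barley 33/8≈4.12, Cotton 32/10≈3.2, Rice 50/22≈2.27, Maize 29/14≈2.07, Peas 40/30≈1.33, Wheat 23/21≈1.1.
Sunflower: take in full, 5 ha for value 38 — 63 left.
Take all of Barley (8 ha, value 33) — 55 ha left.
Cotton: take in full, 10 ha for value 32 — 45 left.
All 22 ha of Rice fit (value 50) — 23 remain.
All 14 ha of Maize fit (value 29) — 9 remain.
9 ha left: a 9/30 share of Peas gives 40×9/30 = 12.
Total value = 194.

194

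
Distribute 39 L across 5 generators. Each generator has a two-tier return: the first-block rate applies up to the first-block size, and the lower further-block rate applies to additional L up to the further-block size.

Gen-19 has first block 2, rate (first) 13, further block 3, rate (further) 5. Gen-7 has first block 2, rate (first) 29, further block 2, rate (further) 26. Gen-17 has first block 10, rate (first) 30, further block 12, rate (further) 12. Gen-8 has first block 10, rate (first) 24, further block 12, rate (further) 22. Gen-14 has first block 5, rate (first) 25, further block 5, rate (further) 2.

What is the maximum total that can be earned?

995

Order all 10 blocks by rate: Gen-17/T1 30 > Gen-7/T1 29 > Gen-7/T2 26 > Gen-14/T1 25 > Gen-8/T1 24 > Gen-8/T2 22 > Gen-19/T1 13 > Gen-17/T2 12 > Gen-19/T2 5 > Gen-14/T2 2.
Fill Gen-17 T1 block (10 at 30) ; 29 left.
Fill Gen-7 T1 block (2 at 29) ; 27 left.
Fill Gen-7 T2 block (2 at 26) ; 25 left.
Gen-14 T1 at 25: fill all 5 ; 20 left.
Fill Gen-8 T1 block (10 at 24) ; 10 left.
Gen-8/T2: +10 of 12 at 22; pool empty.
Total = 30×10 + 29×2 + 26×2 + 25×5 + 24×10 + 22×10 = 995.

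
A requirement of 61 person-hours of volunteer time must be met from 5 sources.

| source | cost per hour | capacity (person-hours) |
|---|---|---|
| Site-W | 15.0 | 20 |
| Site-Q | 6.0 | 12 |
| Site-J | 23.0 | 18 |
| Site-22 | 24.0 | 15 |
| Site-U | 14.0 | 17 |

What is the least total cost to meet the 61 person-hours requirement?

Cheapest first:
Site-Q (6.0): use full 12 — 49 person-hours to go.
Site-U at 14.0: take all 17 person-hours — 32 still needed.
Take 20 from Site-W at 15.0 — need 12 more.
Site-J at 23.0: take 12 of its 18 — requirement met.
Site-22: unused.
Cost = 12×6.0 + 17×14.0 + 20×15.0 + 12×23.0 = 886.

886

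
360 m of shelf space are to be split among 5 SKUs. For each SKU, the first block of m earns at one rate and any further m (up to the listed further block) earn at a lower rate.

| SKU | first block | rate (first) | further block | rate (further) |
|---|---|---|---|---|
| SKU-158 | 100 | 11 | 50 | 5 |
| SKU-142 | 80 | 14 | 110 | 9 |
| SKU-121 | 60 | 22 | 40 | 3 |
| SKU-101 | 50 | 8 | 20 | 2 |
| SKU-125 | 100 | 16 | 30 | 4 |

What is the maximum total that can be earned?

5320

Order all 10 blocks by rate: SKU-121/tier1 22 > SKU-125/tier1 16 > SKU-142/tier1 14 > SKU-158/tier1 11 > SKU-142/tier2 9 > SKU-101/tier1 8 > SKU-158/tier2 5 > SKU-125/tier2 4 > SKU-121/tier2 3 > SKU-101/tier2 2.
Fill SKU-121 tier1 block (60 at 22) ; 300 left.
SKU-125 tier1 at 16: fill all 100 ; 200 left.
Fill SKU-142 tier1 block (80 at 14) ; 120 left.
Fill SKU-158 tier1 block (100 at 11) ; 20 left.
SKU-142 tier2 at 9: only 20 left, fill 20.
Total = 22×60 + 16×100 + 14×80 + 11×100 + 9×20 = 5320.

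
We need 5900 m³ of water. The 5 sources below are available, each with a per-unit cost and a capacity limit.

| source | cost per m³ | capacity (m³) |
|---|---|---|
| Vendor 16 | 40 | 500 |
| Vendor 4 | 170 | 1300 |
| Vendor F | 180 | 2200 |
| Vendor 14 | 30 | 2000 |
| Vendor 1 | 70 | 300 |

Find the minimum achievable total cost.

646000

Cheapest first:
Take 2000 from Vendor 14 at 30 → need 3900 more.
Vendor 16 at 40: take all 500 m³ → 3400 still needed.
Take 300 from Vendor 1 at 70 → need 3100 more.
Vendor 4 (170): use full 1300 → 1800 m³ to go.
Vendor F at 180: take 1800 of its 2200 → requirement met.
Cost = 2000×30 + 500×40 + 300×70 + 1300×170 + 1800×180 = 646000.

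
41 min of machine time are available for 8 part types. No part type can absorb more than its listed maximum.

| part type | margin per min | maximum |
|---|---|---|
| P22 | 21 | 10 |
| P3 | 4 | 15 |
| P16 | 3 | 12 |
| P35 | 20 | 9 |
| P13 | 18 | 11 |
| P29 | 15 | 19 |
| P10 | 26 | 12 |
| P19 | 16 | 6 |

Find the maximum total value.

Highest margin per min first: P10 26 > P22 21 > P35 20 > P13 18 > P19 16 > P29 15 > P3 4 > P16 3.
P10 takes 12 to reach its cap of 12 → 29 left.
P22: +10 to 10 (cap) → 19 left.
P35: +9 to 9 (cap) → 10 left.
Only 10 left; P13 takes them to reach 10.
Total = 21×10 + 20×9 + 18×10 + 26×12 = 882.

882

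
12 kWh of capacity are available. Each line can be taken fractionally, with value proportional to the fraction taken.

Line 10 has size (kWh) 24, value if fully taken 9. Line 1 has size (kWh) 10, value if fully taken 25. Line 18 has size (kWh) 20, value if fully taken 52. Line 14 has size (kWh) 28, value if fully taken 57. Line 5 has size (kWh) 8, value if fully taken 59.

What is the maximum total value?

Rank by value-to-size ratio: Line 5 59/8≈7.38, Line 18 52/20≈2.6, Line 1 25/10≈2.5, Line 14 57/28≈2.04, Line 10 9/24≈0.375.
Take all of Line 5 (8 kWh, value 59) ; 4 kWh left.
4 kWh left: a 4/20 share of Line 18 gives 52×4/20 = 10.4.
Total value = 69.4.

69.4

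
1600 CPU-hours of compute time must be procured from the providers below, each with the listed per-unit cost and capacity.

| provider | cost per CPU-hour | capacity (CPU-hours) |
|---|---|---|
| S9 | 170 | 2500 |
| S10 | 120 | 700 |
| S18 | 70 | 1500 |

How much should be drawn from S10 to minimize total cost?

Use providers in increasing cost order.
S18 (70): use full 1500 → 100 CPU-hours to go.
S10 (120): take the remaining 100 → done.
S9: unused.

100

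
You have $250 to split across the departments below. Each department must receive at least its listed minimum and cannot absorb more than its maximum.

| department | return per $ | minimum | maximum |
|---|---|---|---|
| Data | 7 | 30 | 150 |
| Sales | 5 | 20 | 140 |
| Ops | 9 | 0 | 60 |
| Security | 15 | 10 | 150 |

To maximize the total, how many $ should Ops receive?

50

Meeting every minimum uses 30+20+0+10 = 60 $, leaving 190.
Highest return per $ first: Security 15 > Ops 9 > Data 7 > Sales 5.
Give Security 140 more to hit its cap of 150 → 50 left.
Ops has room for 60 more but only 50 remain, so it gets 50.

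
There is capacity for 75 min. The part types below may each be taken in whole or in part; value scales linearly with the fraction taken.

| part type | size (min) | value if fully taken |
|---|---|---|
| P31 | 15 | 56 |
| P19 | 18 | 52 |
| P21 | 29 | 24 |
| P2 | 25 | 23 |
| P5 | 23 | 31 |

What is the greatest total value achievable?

156.48

Rank by value-to-size ratio: P31 56/15≈3.73, P19 52/18≈2.89, P5 31/23≈1.35, P2 23/25≈0.92, P21 24/29≈0.828.
All 15 min of P31 fit (value 56) ; 60 remain.
Take all of P19 (18 min, value 52) ; 42 min left.
All 23 min of P5 fit (value 31) ; 19 remain.
19 min left: a 19/25 share of P2 gives 23×19/25 = 17.48.
Total value = 156.48.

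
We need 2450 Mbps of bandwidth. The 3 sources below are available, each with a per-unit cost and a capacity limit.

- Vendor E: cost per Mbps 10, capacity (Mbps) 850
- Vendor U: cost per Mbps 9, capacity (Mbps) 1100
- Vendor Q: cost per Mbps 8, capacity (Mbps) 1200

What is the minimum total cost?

21000

Use sources in increasing cost order.
Vendor Q at 8: take all 1200 Mbps → 1250 still needed.
Vendor U at 9: take all 1100 Mbps → 150 still needed.
Vendor E at 10: take 150 of its 850 → requirement met.
Cost = 1200×8 + 1100×9 + 150×10 = 21000.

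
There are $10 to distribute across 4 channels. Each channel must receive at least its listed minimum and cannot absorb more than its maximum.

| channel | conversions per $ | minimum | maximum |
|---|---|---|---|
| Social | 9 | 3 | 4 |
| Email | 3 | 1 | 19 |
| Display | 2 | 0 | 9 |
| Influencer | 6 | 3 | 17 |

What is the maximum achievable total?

Meeting every minimum uses 3+1+0+3 = 7 $, leaving 3.
Rank by conversions per $: Social 9 > Influencer 6 > Email 3 > Display 2.
Give Social 1 more to hit its cap of 4 — 2 left.
Influencer: +2 (room for 14) → 5. Pool exhausted.
Total = 9×4 + 3×1 + 6×5 = 69.

69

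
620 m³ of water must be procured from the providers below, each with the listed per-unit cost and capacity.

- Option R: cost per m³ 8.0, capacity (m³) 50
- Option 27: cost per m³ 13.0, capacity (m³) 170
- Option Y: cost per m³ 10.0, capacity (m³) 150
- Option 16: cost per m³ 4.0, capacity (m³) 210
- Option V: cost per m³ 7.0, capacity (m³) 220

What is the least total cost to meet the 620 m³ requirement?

Fill from the cheapest provider first.
Option 16 at 4.0: take all 210 m³ ; 410 still needed.
Option V (7.0): use full 220 ; 190 m³ to go.
Option R at 8.0: take all 50 m³ ; 140 still needed.
Option Y at 10.0: take 140 of its 150 ; requirement met.
Option 27: unused.
Cost = 210×4.0 + 220×7.0 + 50×8.0 + 140×10.0 = 4180.

4180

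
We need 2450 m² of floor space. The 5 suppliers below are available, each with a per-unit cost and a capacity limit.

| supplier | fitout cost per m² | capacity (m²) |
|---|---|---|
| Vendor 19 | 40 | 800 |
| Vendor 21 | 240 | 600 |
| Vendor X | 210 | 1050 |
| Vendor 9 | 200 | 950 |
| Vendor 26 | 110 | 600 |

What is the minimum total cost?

309000

Cheapest first:
Vendor 19 (40): use full 800 ; 1650 m² to go.
Vendor 26 (110): use full 600 ; 1050 m² to go.
Vendor 9 at 200: take all 950 m² ; 100 still needed.
Vendor X (210): take the remaining 100 ; done.
Vendor 21: unused.
Cost = 800×40 + 600×110 + 950×200 + 100×210 = 309000.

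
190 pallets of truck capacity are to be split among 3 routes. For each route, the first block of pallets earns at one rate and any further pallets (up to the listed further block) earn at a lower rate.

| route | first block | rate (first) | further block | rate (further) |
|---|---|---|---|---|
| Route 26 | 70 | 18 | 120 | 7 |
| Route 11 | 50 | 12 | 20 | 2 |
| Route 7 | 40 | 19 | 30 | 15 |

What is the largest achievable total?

Rank every tier by rate: Route 7/T1 19 > Route 26/T1 18 > Route 7/T2 15 > Route 11/T1 12 > Route 26/T2 7 > Route 11/T2 2.
Route 7 T1 at 19: fill all 40 — 150 left.
Fill Route 26 T1 block (70 at 18) — 80 left.
Route 7/T2 (15): +30 — 50 left.
Route 11 T1 at 12: fill all 50 — 0 left.
Total = 19×40 + 18×70 + 15×30 + 12×50 = 3070.

3070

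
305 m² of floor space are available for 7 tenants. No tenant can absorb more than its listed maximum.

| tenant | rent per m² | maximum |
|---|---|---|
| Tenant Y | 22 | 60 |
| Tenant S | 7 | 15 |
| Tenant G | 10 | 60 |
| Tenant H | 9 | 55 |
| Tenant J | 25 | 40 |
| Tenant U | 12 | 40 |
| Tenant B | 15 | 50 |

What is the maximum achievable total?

Rank by rent per m²: Tenant J 25 > Tenant Y 22 > Tenant B 15 > Tenant U 12 > Tenant G 10 > Tenant H 9 > Tenant S 7.
Tenant J: +40 to 40 (cap) — 265 left.
Tenant Y takes 60 to reach its cap of 60 — 205 left.
Tenant B: +50 to 50 (cap) — 155 left.
Tenant U: +40 to 40 (cap) — 115 left.
Tenant G takes 60 to reach its cap of 60 — 55 left.
Tenant H: +55 to 55 (cap) — 0 left.
Total = 22×60 + 10×60 + 9×55 + 25×40 + 12×40 + 15×50 = 4645.

4645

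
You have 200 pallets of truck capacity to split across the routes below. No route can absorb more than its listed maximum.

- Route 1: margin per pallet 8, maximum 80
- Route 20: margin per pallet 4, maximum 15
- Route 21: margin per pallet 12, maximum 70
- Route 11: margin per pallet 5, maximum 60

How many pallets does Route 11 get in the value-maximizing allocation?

Highest margin per pallet first: Route 21 12 > Route 1 8 > Route 11 5 > Route 20 4.
Route 21: +70 to 70 (cap) ; 130 left.
Give Route 1 80 to hit its cap of 80 ; 50 left.
Route 11 has room for 60 but only 50 remain, so it gets 50.

50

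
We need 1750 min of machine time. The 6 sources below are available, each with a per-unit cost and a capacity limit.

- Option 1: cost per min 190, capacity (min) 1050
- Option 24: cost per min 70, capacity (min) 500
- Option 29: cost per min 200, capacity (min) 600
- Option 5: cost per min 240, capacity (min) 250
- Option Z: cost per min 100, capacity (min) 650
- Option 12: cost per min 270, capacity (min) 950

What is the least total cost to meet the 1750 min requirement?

214000

Use sources in increasing cost order.
Option 24 at 70: take all 500 min ; 1250 still needed.
Option Z at 100: take all 650 min ; 600 still needed.
Take 600 from Option 1 at 190 to finish.
Option 29, Option 5, Option 12: unused.
Cost = 500×70 + 650×100 + 600×190 = 214000.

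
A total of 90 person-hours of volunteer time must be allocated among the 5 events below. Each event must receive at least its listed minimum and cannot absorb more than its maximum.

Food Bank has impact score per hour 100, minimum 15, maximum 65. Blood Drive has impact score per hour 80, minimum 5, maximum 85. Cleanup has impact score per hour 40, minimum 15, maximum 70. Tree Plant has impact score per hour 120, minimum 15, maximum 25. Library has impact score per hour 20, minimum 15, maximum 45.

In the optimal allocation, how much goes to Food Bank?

Meeting every minimum uses 15+5+15+15+15 = 65 person-hours, leaving 25.
Order the events by impact score per hour: Tree Plant 120 > Food Bank 100 > Blood Drive 80 > Cleanup 40 > Library 20.
Tree Plant: +10 to 25 (cap) ; 15 left.
Food Bank: +15 (room for 50) → 30. Pool exhausted.

30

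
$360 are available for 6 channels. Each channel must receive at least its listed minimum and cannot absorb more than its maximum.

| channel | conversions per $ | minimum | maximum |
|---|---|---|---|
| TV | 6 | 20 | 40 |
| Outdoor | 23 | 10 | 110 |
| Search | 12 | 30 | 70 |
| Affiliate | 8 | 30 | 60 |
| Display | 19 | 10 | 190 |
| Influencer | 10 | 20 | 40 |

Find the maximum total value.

Meeting every minimum uses 20+10+30+30+10+20 = 120 $, leaving 240.
Rank by conversions per $: Outdoor 23 > Display 19 > Search 12 > Influencer 10 > Affiliate 8 > TV 6.
Outdoor takes 100 more to reach its cap of 110 — 140 left.
Display: +140 (room for 180) → 150. Pool exhausted.
Total = 6×20 + 23×110 + 12×30 + 8×30 + 19×150 + 10×20 = 6300.

6300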